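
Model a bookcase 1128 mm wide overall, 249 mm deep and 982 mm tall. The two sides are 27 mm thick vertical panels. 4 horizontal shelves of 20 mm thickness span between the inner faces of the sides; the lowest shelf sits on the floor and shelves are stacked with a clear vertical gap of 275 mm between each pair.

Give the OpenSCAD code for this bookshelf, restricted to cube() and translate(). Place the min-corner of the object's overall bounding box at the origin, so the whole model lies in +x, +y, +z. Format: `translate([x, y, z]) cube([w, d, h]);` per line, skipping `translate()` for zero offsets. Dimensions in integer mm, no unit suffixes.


cube([27, 249, 982]);
translate([1101, 0, 0]) cube([27, 249, 982]);
translate([27, 0, 0]) cube([1074, 249, 20]);
translate([27, 0, 295]) cube([1074, 249, 20]);
translate([27, 0, 590]) cube([1074, 249, 20]);
translate([27, 0, 885]) cube([1074, 249, 20]);


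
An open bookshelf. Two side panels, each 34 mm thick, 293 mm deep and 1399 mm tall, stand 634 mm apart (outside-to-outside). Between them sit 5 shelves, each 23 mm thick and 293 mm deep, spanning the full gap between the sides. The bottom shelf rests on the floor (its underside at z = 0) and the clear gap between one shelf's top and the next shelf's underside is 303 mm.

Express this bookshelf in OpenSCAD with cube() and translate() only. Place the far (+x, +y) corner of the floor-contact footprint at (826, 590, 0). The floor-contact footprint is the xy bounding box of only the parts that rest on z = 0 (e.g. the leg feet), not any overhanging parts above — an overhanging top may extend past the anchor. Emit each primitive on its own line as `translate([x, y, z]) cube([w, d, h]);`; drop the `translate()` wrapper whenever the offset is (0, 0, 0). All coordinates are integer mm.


translate([192, 297, 0]) cube([34, 293, 1399]);
translate([792, 297, 0]) cube([34, 293, 1399]);
translate([226, 297, 0]) cube([566, 293, 23]);
translate([226, 297, 326]) cube([566, 293, 23]);
translate([226, 297, 652]) cube([566, 293, 23]);
translate([226, 297, 978]) cube([566, 293, 23]);
translate([226, 297, 1304]) cube([566, 293, 23]);


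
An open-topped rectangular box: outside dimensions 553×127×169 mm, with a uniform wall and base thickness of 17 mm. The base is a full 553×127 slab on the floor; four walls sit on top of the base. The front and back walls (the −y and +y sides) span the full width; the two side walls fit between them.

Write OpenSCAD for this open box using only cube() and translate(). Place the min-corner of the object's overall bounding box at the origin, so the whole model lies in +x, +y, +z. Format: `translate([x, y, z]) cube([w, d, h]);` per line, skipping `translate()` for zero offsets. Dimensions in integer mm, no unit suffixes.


cube([553, 127, 17]);
translate([0, 0, 17]) cube([553, 17, 152]);
translate([0, 110, 17]) cube([553, 17, 152]);
translate([0, 17, 17]) cube([17, 93, 152]);
translate([536, 17, 17]) cube([17, 93, 152]);


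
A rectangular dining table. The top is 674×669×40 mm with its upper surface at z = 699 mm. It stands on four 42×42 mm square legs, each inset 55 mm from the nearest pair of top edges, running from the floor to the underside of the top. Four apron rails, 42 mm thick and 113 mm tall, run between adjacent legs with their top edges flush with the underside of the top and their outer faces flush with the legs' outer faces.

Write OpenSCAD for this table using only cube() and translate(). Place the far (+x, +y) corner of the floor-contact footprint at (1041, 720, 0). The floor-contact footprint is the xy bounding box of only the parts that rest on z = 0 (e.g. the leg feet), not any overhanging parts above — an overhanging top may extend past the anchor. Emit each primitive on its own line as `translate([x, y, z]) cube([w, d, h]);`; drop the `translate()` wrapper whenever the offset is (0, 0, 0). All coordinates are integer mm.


translate([422, 106, 659]) cube([674, 669, 40]);
translate([477, 161, 0]) cube([42, 42, 659]);
translate([999, 161, 0]) cube([42, 42, 659]);
translate([477, 678, 0]) cube([42, 42, 659]);
translate([999, 678, 0]) cube([42, 42, 659]);
translate([519, 161, 546]) cube([480, 42, 113]);
translate([519, 678, 546]) cube([480, 42, 113]);
translate([477, 203, 546]) cube([42, 475, 113]);
translate([999, 203, 546]) cube([42, 475, 113]);


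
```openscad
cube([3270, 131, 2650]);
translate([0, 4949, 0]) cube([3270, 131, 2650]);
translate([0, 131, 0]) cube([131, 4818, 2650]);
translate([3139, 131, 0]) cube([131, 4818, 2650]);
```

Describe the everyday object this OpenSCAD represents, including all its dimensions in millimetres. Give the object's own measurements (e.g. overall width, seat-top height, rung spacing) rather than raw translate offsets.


The wall frame of a small rectangular building: four walls, each 2650 mm tall and 131 mm thick, enclosing a footprint 3270 mm (x) by 5080 mm (y) outside-to-outside, with no floor or roof. The front and back walls (the −y and +y sides) span the full width; the two side walls fit between them.


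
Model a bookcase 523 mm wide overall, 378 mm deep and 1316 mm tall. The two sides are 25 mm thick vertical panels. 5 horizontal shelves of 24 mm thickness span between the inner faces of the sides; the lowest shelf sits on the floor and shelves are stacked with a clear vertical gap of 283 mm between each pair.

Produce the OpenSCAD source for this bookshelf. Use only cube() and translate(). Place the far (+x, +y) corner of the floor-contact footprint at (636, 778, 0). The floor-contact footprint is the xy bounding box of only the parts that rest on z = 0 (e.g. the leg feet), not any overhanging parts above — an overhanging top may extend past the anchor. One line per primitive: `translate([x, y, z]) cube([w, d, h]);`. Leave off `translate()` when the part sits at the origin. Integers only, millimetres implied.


translate([113, 400, 0]) cube([25, 378, 1316]);
translate([611, 400, 0]) cube([25, 378, 1316]);
translate([138, 400, 0]) cube([473, 378, 24]);
translate([138, 400, 307]) cube([473, 378, 24]);
translate([138, 400, 614]) cube([473, 378, 24]);
translate([138, 400, 921]) cube([473, 378, 24]);
translate([138, 400, 1228]) cube([473, 378, 24]);


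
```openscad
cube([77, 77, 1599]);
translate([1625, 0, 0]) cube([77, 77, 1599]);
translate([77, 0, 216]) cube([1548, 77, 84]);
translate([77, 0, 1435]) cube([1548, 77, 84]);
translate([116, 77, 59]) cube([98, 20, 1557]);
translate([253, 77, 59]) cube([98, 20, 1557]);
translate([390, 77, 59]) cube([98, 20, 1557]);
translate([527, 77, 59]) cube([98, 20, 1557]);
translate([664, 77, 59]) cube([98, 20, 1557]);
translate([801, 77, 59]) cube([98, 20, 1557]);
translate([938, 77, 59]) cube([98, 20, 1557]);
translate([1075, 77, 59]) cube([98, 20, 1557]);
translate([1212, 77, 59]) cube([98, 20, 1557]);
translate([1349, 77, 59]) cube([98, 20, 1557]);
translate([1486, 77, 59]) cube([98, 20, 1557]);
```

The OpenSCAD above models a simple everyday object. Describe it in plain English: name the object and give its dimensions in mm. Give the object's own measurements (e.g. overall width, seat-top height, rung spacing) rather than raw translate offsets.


A fence section. Two 77×77 mm posts, 1599 mm tall, stand on the floor with a clear span of 1548 mm between their inner faces. Two horizontal rails of 77×84 mm section span the gap between the posts with their undersides at z = 216 mm and z = 1435 mm, flush with the posts' −y face. 11 pickets, each 98 mm wide, 20 mm thick and 1557 mm tall, are fixed to the +y face of the rails with their bottoms at z = 59 mm, spaced across the span with a 39 mm gap after the −x post and between neighbouring pickets, with 41 mm left before the +x post.


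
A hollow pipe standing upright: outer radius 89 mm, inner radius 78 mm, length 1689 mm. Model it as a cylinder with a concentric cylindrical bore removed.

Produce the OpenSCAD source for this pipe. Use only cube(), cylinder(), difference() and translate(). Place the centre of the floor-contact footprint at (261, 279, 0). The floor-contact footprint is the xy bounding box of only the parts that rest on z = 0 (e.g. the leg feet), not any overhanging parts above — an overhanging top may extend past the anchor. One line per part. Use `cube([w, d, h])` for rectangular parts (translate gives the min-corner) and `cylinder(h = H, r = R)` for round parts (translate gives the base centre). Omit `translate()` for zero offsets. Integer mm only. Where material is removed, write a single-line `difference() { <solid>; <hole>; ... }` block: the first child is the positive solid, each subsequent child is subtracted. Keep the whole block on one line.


difference() { translate([261, 279, 0]) cylinder(h = 1689, r = 89); translate([261, 279, 0]) cylinder(h = 1689, r = 78); }


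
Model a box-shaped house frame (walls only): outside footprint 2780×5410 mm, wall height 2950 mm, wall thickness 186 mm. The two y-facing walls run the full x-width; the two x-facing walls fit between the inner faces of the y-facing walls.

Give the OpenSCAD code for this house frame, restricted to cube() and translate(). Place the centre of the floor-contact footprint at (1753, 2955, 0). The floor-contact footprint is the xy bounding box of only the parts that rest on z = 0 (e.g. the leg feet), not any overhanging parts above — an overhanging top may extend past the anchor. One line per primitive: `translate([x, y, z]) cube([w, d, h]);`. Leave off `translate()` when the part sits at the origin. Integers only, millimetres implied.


translate([363, 250, 0]) cube([2780, 186, 2950]);
translate([363, 5474, 0]) cube([2780, 186, 2950]);
translate([363, 436, 0]) cube([186, 5038, 2950]);
translate([2957, 436, 0]) cube([186, 5038, 2950]);


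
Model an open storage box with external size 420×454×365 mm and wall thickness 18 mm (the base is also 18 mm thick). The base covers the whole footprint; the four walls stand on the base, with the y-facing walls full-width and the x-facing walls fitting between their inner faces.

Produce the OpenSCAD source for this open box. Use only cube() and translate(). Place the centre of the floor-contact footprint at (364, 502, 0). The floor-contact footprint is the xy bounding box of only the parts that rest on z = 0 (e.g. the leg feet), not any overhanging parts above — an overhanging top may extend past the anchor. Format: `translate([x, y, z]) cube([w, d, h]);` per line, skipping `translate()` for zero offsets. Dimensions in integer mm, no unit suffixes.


translate([154, 275, 0]) cube([420, 454, 18]);
translate([154, 275, 18]) cube([420, 18, 347]);
translate([154, 711, 18]) cube([420, 18, 347]);
translate([154, 293, 18]) cube([18, 418, 347]);
translate([556, 293, 18]) cube([18, 418, 347]);


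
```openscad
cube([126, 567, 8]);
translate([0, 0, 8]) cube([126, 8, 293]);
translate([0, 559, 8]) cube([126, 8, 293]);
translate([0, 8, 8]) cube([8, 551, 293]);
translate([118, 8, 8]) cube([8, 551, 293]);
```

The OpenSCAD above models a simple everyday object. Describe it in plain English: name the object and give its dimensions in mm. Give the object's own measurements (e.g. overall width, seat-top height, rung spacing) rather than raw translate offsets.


An open-topped rectangular box: outside dimensions 126×567×301 mm, with a uniform wall and base thickness of 8 mm. The base is a full 126×567 slab on the floor; four walls sit on top of the base. The front and back walls (the −y and +y sides) span the full width; the two side walls fit between them.


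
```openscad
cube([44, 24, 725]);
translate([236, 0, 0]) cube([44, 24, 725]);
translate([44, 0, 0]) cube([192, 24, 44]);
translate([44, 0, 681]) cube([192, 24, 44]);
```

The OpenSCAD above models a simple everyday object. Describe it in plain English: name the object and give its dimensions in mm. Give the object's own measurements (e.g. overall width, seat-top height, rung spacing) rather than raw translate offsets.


A rectangular picture frame lying in the x–z plane (depth along y). The opening is 192 mm wide (x) by 637 mm tall (z), surrounded by a border 44 mm wide on all four sides. The frame is 24 mm deep and is made of two full-height vertical stiles with two horizontal rails fitted between them.


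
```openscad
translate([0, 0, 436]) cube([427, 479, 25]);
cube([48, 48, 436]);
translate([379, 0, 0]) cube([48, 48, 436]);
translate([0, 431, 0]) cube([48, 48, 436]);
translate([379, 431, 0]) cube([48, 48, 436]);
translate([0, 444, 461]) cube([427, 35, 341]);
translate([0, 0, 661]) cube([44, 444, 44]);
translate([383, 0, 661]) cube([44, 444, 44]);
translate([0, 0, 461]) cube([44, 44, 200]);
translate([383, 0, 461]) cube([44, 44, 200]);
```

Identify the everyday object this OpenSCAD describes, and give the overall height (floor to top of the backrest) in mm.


A chair. The overall height is 802 mm.

A slab on four corner posts with a tall panel at the back — a chair. The seat slab sits at z = 436 with thickness 25, and the 341 mm backrest starts at the seat top, so the overall height is 436 + 25 + 341 = 802 mm.


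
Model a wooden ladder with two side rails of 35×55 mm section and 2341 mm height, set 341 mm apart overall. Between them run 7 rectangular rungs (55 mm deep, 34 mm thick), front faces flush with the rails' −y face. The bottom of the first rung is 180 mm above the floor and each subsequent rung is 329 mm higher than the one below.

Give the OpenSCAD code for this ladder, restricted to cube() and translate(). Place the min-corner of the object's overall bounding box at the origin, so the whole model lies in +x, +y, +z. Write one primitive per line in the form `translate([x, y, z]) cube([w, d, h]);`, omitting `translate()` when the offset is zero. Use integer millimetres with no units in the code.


// rung span = 341 - 2*35 = 271
// rung[k] z = 180 + k*329
cube([35, 55, 2341]);
translate([306, 0, 0]) cube([35, 55, 2341]);
translate([35, 0, 180]) cube([271, 55, 34]);
translate([35, 0, 509]) cube([271, 55, 34]);
translate([35, 0, 838]) cube([271, 55, 34]);
translate([35, 0, 1167]) cube([271, 55, 34]);
translate([35, 0, 1496]) cube([271, 55, 34]);
translate([35, 0, 1825]) cube([271, 55, 34]);
translate([35, 0, 2154]) cube([271, 55, 34]);


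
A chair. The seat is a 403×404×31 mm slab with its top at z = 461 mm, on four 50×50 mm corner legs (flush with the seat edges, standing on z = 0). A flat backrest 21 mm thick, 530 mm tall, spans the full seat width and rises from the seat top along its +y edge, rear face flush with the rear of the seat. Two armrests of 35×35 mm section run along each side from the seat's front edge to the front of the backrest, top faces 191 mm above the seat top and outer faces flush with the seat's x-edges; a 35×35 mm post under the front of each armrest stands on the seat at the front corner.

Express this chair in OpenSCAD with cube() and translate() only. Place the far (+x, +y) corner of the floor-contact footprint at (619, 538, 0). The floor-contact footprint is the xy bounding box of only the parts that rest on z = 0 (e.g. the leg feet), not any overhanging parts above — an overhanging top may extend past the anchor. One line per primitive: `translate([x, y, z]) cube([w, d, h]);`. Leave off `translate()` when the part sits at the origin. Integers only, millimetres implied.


translate([216, 134, 430]) cube([403, 404, 31]);
translate([216, 134, 0]) cube([50, 50, 430]);
translate([569, 134, 0]) cube([50, 50, 430]);
translate([216, 488, 0]) cube([50, 50, 430]);
translate([569, 488, 0]) cube([50, 50, 430]);
translate([216, 517, 461]) cube([403, 21, 530]);
translate([216, 134, 617]) cube([35, 383, 35]);
translate([584, 134, 617]) cube([35, 383, 35]);
translate([216, 134, 461]) cube([35, 35, 156]);
translate([584, 134, 461]) cube([35, 35, 156]);


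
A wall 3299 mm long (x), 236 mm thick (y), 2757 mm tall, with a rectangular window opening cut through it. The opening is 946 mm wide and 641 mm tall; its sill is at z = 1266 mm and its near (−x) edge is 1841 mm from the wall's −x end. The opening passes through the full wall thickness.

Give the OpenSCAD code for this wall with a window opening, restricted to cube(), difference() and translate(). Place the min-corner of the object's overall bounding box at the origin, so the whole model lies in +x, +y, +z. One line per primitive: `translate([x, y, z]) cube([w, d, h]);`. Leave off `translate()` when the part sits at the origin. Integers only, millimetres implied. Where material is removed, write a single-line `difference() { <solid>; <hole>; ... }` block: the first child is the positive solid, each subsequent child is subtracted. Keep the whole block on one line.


difference() { cube([3299, 236, 2757]); translate([1841, 0, 1266]) cube([946, 236, 641]); }


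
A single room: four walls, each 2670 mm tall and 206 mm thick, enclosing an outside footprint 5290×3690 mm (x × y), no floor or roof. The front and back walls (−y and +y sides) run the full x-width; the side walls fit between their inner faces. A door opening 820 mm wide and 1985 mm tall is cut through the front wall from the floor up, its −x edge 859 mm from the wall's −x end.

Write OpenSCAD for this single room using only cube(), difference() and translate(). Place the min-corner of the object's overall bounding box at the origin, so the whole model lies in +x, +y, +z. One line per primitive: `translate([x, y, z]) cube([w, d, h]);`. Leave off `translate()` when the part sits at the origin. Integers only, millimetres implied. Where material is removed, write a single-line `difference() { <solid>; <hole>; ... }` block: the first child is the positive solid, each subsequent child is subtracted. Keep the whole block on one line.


difference() { cube([5290, 206, 2670]); translate([859, 0, 0]) cube([820, 206, 1985]); }
translate([0, 3484, 0]) cube([5290, 206, 2670]);
translate([0, 206, 0]) cube([206, 3278, 2670]);
translate([5084, 206, 0]) cube([206, 3278, 2670]);


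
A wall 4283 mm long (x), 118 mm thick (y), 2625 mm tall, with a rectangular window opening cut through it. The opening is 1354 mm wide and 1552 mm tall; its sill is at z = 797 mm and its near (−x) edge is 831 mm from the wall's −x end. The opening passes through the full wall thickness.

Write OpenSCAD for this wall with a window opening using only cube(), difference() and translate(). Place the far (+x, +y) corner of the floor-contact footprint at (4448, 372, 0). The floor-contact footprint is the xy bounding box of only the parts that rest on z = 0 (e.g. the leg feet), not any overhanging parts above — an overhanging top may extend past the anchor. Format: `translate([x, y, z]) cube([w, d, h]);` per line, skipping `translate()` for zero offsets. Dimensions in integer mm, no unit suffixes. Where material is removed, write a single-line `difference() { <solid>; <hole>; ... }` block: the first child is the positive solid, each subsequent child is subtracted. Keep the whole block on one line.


difference() { translate([165, 254, 0]) cube([4283, 118, 2625]); translate([996, 254, 797]) cube([1354, 118, 1552]); }


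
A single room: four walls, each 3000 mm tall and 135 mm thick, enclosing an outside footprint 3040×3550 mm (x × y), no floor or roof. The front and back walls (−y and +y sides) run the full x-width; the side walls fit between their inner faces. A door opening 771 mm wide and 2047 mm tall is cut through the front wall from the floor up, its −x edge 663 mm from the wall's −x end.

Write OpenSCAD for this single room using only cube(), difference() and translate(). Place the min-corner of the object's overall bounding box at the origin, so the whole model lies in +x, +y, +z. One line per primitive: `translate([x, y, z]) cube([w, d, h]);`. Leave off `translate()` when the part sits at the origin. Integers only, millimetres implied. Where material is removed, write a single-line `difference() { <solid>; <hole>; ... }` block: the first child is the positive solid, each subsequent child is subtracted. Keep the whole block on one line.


difference() { cube([3040, 135, 3000]); translate([663, 0, 0]) cube([771, 135, 2047]); }
translate([0, 3415, 0]) cube([3040, 135, 3000]);
translate([0, 135, 0]) cube([135, 3280, 3000]);
translate([2905, 135, 0]) cube([135, 3280, 3000]);


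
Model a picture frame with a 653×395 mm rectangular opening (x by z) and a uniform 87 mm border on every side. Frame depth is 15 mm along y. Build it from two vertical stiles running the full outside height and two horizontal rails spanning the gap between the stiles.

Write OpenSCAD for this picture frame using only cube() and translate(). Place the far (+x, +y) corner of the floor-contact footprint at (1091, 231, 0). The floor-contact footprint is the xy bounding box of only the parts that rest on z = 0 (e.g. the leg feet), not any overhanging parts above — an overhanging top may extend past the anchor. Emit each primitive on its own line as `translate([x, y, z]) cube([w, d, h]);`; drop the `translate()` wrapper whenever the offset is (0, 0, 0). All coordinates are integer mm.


translate([264, 216, 0]) cube([87, 15, 569]);
translate([1004, 216, 0]) cube([87, 15, 569]);
translate([351, 216, 0]) cube([653, 15, 87]);
translate([351, 216, 482]) cube([653, 15, 87]);


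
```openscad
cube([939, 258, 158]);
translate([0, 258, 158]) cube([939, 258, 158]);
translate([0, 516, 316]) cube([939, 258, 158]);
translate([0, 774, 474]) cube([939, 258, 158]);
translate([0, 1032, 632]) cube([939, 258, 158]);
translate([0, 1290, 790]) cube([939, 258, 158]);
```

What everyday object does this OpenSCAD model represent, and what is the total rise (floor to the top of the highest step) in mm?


A staircase. The total rise is 948 mm.

6 identical blocks, each offset up and back from the previous — a staircase. Each step is 158 mm tall and there are 6 of them, so the total rise is 6 × 158 = 948 mm.


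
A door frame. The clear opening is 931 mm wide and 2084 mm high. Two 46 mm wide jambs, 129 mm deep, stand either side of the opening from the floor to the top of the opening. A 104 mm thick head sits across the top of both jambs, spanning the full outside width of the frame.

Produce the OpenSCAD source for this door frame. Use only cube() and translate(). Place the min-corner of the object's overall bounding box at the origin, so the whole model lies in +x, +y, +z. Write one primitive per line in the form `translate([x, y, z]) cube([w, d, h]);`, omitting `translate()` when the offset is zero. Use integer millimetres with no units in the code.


cube([46, 129, 2084]);
translate([977, 0, 0]) cube([46, 129, 2084]);
translate([0, 0, 2084]) cube([1023, 129, 104]);


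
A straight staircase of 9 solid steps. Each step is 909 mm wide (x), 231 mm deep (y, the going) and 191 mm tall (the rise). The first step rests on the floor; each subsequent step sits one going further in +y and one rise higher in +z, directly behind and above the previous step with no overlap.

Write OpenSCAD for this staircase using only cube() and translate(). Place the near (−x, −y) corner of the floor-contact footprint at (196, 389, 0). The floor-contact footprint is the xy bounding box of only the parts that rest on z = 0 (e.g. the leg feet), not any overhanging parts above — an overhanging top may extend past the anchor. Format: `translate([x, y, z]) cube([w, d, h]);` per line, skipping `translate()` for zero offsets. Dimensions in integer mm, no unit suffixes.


translate([196, 389, 0]) cube([909, 231, 191]);
translate([196, 620, 191]) cube([909, 231, 191]);
translate([196, 851, 382]) cube([909, 231, 191]);
translate([196, 1082, 573]) cube([909, 231, 191]);
translate([196, 1313, 764]) cube([909, 231, 191]);
translate([196, 1544, 955]) cube([909, 231, 191]);
translate([196, 1775, 1146]) cube([909, 231, 191]);
translate([196, 2006, 1337]) cube([909, 231, 191]);
translate([196, 2237, 1528]) cube([909, 231, 191]);


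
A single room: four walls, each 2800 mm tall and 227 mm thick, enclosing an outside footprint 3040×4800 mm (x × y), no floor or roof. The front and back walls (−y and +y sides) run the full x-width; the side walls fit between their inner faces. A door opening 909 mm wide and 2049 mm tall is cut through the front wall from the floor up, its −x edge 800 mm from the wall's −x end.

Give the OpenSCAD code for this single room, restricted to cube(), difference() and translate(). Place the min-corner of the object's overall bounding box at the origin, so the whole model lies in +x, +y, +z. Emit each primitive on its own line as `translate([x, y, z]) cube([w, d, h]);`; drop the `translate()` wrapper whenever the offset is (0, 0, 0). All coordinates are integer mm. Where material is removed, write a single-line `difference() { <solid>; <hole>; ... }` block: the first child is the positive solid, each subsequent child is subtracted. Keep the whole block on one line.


difference() { cube([3040, 227, 2800]); translate([800, 0, 0]) cube([909, 227, 2049]); }
translate([0, 4573, 0]) cube([3040, 227, 2800]);
translate([0, 227, 0]) cube([227, 4346, 2800]);
translate([2813, 227, 0]) cube([227, 4346, 2800]);


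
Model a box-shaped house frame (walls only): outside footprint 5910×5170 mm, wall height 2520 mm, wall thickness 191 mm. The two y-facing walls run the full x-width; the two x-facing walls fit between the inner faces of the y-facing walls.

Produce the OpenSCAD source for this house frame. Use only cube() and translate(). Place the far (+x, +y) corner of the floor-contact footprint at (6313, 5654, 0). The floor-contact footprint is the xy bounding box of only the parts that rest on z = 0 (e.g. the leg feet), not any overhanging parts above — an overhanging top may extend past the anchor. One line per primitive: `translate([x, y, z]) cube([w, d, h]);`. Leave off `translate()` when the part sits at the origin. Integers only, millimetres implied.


translate([403, 484, 0]) cube([5910, 191, 2520]);
translate([403, 5463, 0]) cube([5910, 191, 2520]);
translate([403, 675, 0]) cube([191, 4788, 2520]);
translate([6122, 675, 0]) cube([191, 4788, 2520]);


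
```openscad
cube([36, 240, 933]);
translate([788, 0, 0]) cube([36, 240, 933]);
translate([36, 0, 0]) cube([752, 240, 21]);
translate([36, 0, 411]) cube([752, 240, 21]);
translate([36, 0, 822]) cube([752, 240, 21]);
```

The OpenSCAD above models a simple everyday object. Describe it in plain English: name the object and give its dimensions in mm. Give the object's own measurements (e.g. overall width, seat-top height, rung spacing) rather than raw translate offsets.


An open bookshelf. Two side panels, each 36 mm thick, 240 mm deep and 933 mm tall, stand 824 mm apart (outside-to-outside). Between them sit 3 shelves, each 21 mm thick and 240 mm deep, spanning the full gap between the sides. The bottom shelf rests on the floor (its underside at z = 0) and the clear gap between one shelf's top and the next shelf's underside is 390 mm.


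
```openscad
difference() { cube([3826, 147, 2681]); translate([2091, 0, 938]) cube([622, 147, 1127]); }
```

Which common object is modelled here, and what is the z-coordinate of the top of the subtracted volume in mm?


A wall with a window opening. The window head height is 2065 mm.

A wall with a rectangular opening subtracted — a window. Sill at z = 938, opening 1127 mm tall, so the head is at 938 + 1127 = 2065 mm.


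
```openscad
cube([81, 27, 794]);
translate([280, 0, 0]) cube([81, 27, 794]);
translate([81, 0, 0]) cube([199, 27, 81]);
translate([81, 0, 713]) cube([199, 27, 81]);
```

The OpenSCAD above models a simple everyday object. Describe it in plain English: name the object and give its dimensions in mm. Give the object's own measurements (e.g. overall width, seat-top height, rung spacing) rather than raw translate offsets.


A rectangular picture frame lying in the x–z plane (depth along y). The opening is 199 mm wide (x) by 632 mm tall (z), surrounded by a border 81 mm wide on all four sides. The frame is 27 mm deep and is made of two full-height vertical stiles with two horizontal rails fitted between them.


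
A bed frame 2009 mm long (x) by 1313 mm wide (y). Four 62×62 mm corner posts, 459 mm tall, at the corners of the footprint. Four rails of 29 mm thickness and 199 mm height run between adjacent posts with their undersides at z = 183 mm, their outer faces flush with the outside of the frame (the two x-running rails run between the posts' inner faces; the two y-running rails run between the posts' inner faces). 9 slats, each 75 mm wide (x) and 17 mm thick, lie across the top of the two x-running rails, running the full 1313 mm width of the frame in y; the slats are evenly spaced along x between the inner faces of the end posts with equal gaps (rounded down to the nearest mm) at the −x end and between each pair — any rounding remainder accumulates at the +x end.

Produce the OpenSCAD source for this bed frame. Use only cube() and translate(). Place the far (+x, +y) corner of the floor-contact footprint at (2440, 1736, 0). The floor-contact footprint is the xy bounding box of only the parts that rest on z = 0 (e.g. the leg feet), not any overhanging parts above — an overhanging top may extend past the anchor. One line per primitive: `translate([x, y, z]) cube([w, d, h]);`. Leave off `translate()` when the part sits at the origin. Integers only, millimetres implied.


translate([431, 423, 0]) cube([62, 62, 459]);
translate([431, 1674, 0]) cube([62, 62, 459]);
translate([2378, 423, 0]) cube([62, 62, 459]);
translate([2378, 1674, 0]) cube([62, 62, 459]);
translate([493, 423, 183]) cube([1885, 29, 199]);
translate([493, 1707, 183]) cube([1885, 29, 199]);
translate([431, 485, 183]) cube([29, 1189, 199]);
translate([2411, 485, 183]) cube([29, 1189, 199]);
translate([614, 423, 382]) cube([75, 1313, 17]);
translate([810, 423, 382]) cube([75, 1313, 17]);
translate([1006, 423, 382]) cube([75, 1313, 17]);
translate([1202, 423, 382]) cube([75, 1313, 17]);
translate([1398, 423, 382]) cube([75, 1313, 17]);
translate([1594, 423, 382]) cube([75, 1313, 17]);
translate([1790, 423, 382]) cube([75, 1313, 17]);
translate([1986, 423, 382]) cube([75, 1313, 17]);
translate([2182, 423, 382]) cube([75, 1313, 17]);


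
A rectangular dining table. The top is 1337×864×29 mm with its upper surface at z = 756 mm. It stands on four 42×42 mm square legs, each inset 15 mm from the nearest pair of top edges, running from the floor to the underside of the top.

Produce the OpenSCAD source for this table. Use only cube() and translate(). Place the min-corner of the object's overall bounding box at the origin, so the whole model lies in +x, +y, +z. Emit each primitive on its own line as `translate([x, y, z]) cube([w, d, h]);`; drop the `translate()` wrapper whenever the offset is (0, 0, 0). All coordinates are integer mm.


translate([0, 0, 727]) cube([1337, 864, 29]);
translate([15, 15, 0]) cube([42, 42, 727]);
translate([1280, 15, 0]) cube([42, 42, 727]);
translate([15, 807, 0]) cube([42, 42, 727]);
translate([1280, 807, 0]) cube([42, 42, 727]);


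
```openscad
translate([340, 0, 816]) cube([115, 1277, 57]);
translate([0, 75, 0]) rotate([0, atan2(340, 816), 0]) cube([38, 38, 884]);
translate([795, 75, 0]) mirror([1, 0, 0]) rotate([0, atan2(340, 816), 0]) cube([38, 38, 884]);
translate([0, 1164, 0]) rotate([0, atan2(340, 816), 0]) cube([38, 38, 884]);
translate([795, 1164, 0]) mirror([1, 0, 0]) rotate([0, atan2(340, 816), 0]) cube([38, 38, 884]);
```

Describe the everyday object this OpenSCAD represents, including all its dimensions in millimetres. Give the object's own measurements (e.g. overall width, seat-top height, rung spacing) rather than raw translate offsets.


A sawhorse. A 115×1277×57 mm beam (x, y, z) sits on two A-frame leg pairs. Each pair is two raked legs of 38×38 mm section (38 mm along y) splaying symmetrically in x. Each leg rises 816 mm vertically over 340 mm of horizontal reach and is 884 mm long along its own axis. Every leg's outer bottom edge rests on the floor and its outer top edge meets a bottom edge of the beam — the left legs (tilting toward +x) meet the beam's −x bottom edge, the right legs (their mirror images, tilting toward −x) meet its +x bottom edge — so the leg tops tuck under the beam, the beam's underside is 816 mm above the floor, and the feet are 795 mm apart outside-to-outside with the beam centred between them. The two leg pairs are set in 75 mm from either end of the beam.


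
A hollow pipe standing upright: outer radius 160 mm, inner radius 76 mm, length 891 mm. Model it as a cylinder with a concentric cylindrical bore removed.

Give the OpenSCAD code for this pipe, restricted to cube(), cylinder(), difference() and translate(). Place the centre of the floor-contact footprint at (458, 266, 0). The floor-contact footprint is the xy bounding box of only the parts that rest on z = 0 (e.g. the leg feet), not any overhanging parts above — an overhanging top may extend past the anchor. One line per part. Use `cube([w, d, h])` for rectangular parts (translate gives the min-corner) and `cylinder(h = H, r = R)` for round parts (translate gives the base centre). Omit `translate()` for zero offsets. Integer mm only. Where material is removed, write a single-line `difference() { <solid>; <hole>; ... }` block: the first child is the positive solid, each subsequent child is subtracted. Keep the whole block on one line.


difference() { translate([458, 266, 0]) cylinder(h = 891, r = 160); translate([458, 266, 0]) cylinder(h = 891, r = 76); }


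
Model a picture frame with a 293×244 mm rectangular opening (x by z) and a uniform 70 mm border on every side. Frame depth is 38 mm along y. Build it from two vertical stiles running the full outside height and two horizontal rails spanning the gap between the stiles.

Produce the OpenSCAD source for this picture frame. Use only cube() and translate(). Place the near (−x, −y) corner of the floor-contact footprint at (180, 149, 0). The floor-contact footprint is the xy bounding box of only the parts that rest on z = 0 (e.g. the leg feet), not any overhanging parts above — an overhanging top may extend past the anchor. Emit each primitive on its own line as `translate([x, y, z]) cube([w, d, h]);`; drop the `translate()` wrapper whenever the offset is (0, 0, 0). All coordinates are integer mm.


translate([180, 149, 0]) cube([70, 38, 384]);
translate([543, 149, 0]) cube([70, 38, 384]);
translate([250, 149, 0]) cube([293, 38, 70]);
translate([250, 149, 314]) cube([293, 38, 70]);


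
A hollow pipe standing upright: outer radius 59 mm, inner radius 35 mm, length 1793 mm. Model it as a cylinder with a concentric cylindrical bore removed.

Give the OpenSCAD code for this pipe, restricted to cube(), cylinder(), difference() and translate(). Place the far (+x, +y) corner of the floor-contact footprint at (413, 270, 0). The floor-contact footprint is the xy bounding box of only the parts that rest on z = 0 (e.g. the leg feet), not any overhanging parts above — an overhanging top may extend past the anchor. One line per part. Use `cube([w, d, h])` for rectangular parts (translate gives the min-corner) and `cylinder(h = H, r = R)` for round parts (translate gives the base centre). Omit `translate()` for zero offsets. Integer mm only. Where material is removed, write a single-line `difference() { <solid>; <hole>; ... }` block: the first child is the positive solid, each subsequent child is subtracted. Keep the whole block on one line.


difference() { translate([354, 211, 0]) cylinder(h = 1793, r = 59); translate([354, 211, 0]) cylinder(h = 1793, r = 35); }


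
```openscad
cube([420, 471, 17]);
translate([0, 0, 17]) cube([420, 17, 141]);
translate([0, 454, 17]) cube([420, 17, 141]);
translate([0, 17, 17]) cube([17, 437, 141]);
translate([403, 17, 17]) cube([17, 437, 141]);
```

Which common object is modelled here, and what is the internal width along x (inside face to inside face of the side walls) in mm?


An open box. The internal width is 386 mm.

A 420×471 base slab with four walls standing on it — an open box. The base is 420 mm wide and the walls are 17 mm thick, so the internal width is 420 − 2 × 17 = 386 mm.


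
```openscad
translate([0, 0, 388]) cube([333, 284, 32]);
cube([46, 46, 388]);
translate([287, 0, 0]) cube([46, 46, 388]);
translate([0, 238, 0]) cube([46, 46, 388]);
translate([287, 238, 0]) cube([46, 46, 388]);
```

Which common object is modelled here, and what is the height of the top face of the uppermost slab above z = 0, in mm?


A stool. The seat height is 420 mm.

A 333×284×32 slab at z = 388 on four corner posts — a stool. The seat top is 388 + 32 = 420 mm.


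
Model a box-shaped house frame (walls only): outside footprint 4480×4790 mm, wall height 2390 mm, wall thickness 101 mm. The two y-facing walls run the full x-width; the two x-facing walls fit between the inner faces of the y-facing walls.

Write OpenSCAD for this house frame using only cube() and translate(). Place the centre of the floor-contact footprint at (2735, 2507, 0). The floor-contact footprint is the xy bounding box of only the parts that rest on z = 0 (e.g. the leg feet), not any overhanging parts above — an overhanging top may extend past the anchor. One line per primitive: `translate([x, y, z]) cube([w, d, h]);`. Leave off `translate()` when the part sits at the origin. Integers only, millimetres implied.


translate([495, 112, 0]) cube([4480, 101, 2390]);
translate([495, 4801, 0]) cube([4480, 101, 2390]);
translate([495, 213, 0]) cube([101, 4588, 2390]);
translate([4874, 213, 0]) cube([101, 4588, 2390]);


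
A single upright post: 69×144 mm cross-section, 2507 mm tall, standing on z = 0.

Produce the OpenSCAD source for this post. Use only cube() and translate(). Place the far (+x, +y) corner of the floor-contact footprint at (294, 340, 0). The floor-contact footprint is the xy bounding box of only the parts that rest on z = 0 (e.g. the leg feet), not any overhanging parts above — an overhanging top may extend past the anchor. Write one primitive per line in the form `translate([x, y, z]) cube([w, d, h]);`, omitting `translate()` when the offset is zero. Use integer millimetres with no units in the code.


translate([225, 196, 0]) cube([69, 144, 2507]);


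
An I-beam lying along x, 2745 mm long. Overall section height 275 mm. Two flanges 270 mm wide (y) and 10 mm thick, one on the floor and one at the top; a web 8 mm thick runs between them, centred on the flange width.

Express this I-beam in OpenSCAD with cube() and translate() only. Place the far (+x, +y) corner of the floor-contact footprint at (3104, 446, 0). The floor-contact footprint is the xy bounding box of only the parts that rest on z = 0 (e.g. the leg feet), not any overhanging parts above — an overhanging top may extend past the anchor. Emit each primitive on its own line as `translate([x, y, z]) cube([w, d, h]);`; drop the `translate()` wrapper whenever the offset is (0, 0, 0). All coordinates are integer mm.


translate([359, 176, 0]) cube([2745, 270, 10]);
translate([359, 307, 10]) cube([2745, 8, 255]);
translate([359, 176, 265]) cube([2745, 270, 10]);


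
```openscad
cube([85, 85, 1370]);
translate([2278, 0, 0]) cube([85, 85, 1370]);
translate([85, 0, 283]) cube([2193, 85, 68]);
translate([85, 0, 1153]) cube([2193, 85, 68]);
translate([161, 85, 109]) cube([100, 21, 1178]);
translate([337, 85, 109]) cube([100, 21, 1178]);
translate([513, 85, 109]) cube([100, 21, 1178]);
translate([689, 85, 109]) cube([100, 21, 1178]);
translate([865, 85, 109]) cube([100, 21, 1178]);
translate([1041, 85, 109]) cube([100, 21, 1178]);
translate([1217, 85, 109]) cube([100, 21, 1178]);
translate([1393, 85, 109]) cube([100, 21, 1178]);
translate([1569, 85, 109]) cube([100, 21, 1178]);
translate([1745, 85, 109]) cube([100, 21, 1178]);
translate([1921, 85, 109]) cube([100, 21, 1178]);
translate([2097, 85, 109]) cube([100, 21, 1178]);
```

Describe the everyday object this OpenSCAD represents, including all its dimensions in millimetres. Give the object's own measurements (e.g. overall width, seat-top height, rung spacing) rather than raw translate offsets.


A fence section. Two 85×85 mm posts, 1370 mm tall, stand on the floor with a clear span of 2193 mm between their inner faces. Two horizontal rails of 85×68 mm section span the gap between the posts with their undersides at z = 283 mm and z = 1153 mm, flush with the posts' −y face. 12 pickets, each 100 mm wide, 21 mm thick and 1178 mm tall, are fixed to the +y face of the rails with their bottoms at z = 109 mm, spaced across the span with a 76 mm gap after the −x post and between neighbouring pickets, with 81 mm left before the +x post.
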